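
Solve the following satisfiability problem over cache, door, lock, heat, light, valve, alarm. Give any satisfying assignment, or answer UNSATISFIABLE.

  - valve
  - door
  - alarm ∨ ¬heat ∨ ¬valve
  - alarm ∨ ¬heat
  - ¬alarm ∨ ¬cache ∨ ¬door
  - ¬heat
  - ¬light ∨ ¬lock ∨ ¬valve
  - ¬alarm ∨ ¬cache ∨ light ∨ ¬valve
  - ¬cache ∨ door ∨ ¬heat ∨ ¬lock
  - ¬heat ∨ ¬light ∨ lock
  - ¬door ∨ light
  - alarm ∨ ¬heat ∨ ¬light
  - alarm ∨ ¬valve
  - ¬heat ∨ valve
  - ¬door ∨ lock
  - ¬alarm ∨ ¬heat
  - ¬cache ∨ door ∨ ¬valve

Unsatisfiable — no assignment works.

Case door = True:
  (valve) forces valve = True.
  (¬heat) forces heat = False.
  (¬door ∨ light) forces light = True.
  (¬light ∨ ¬lock ∨ ¬valve) forces lock = False.
  Clause (¬door ∨ lock) is falsified — contradiction.
Case door = False:
  Clause (door) is falsified — contradiction.
Both cases fail, so the formula is unsatisfiable.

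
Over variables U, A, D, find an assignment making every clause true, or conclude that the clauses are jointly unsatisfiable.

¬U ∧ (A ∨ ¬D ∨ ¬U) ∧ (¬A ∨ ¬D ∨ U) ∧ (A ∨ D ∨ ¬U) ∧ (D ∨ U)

Unit clause (¬U) forces U = False.
In (D ∨ U) only D is left, so D = True.
In (¬A ∨ ¬D ∨ U) only ¬A is left, so A = False.
Check each clause:
  (¬U): ¬U holds.
  (A ∨ ¬D ∨ ¬U): ¬U holds.
  (¬A ∨ ¬D ∨ U): ¬A holds.
  (A ∨ D ∨ ¬U): D holds.
  (D ∨ U): D holds.
All clauses satisfied.

U=F, A=F, D=T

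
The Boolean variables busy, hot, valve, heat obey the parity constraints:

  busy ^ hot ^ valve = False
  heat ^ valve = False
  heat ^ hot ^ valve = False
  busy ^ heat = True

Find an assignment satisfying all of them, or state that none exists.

UNSATISFIABLE

Adding constraints 1, 3, 4 mod 2: every variable appears an even number of times on the left, so the left side is 0.
But the right sides sum to 1 (mod 2). 0 ≠ 1 — the system is inconsistent.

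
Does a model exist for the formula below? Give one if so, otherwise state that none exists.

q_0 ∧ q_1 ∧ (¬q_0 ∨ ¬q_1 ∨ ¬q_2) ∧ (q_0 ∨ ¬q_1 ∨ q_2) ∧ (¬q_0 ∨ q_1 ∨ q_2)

q_0 = True; q_1 = True; q_2 = False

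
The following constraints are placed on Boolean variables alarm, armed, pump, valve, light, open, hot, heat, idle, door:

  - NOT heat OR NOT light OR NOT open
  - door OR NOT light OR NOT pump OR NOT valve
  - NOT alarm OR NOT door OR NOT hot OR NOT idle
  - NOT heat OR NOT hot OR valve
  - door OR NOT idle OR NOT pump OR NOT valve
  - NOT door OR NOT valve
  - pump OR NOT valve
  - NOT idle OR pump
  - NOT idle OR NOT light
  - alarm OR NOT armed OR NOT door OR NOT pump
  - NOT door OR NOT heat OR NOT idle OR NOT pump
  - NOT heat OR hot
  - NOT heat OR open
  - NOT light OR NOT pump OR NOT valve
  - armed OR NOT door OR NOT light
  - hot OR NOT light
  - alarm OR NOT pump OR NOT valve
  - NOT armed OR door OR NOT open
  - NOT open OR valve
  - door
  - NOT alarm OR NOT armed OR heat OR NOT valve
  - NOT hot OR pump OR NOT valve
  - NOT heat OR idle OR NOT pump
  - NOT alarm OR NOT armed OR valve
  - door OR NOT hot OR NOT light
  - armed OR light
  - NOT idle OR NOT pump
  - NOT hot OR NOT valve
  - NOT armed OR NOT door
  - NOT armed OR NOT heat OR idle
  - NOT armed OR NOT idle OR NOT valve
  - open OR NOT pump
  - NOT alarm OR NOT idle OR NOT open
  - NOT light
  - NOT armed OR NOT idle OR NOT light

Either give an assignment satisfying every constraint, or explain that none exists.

Case armed = True:
  (door) forces door = True.
  Clause (NOT armed OR NOT door) is falsified — contradiction.
Case armed = False:
  (door) forces door = True.
  (NOT door OR NOT valve) forces valve = False.
  (armed OR NOT door OR NOT light) forces light = False.
  Clause (armed OR light) is falsified — contradiction.
Both cases fail, so the formula is unsatisfiable.

No satisfying assignment exists.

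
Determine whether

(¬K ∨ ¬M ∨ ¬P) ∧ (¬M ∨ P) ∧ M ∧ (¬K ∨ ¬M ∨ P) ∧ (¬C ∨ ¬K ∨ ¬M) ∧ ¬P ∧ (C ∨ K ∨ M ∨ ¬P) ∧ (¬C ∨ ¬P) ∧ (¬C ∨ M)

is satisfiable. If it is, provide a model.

UNSATISFIABLE

Case P = True:
  Clause (¬P) is falsified — contradiction.
Case P = False:
  (¬M ∨ P) forces M = False.
  Clause (M) is falsified — contradiction.
Both cases fail, so the formula is unsatisfiable.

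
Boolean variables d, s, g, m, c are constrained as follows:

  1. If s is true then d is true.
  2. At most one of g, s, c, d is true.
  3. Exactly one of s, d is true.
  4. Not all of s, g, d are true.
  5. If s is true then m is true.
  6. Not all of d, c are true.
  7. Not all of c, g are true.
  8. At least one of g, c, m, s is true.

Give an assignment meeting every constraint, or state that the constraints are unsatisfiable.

d = True, s = False, g = False, m = True, c = False

  (1) s=F ⇒ d: vacuous ✓
  (2) {g, s, c, d}: 1 true — at most one ✓
  (3) {s, d}: 1 true — exactly one ✓
  (4) {s, g, d}: 1/3 true — not all ✓
  (5) s=F ⇒ m: vacuous ✓
  (6) {d, c}: 1/2 true — not all ✓
  (7) {c, g}: 0/2 true — not all ✓
  (8) {g, c, m, s}: 1 true — at least one ✓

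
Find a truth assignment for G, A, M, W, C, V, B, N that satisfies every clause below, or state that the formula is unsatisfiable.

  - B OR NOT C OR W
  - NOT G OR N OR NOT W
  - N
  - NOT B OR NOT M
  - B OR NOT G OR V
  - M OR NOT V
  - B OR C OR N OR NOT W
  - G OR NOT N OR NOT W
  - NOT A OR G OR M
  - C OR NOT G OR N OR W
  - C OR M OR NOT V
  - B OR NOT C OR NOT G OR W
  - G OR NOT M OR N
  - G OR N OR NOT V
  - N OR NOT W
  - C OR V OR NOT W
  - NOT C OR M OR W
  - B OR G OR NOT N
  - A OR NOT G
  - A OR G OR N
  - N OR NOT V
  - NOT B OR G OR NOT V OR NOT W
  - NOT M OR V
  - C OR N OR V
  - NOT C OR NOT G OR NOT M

Unit clause (N) forces N = True.
Set G = False.
  then (G OR NOT N OR NOT W) forces W = False.
  then (B OR G OR NOT N) forces B = True.
  then (NOT B OR NOT M) forces M = False.
  then (M OR NOT V) forces V = False.
  then (NOT A OR G OR M) forces A = False.
  then (NOT C OR M OR W) forces C = False.
All clauses satisfied.

G: False; A: False; M: False; W: False; C: False; V: False; B: True; N: True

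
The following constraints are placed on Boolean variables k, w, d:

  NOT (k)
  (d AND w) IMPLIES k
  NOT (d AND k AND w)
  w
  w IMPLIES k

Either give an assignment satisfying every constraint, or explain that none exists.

Unsatisfiable

Case k = True:
  Clause (NOT k) is falsified — contradiction.
Case k = False:
  (k OR NOT w) forces w = False.
  Clause (w) is falsified — contradiction.
Both cases fail, so the formula is unsatisfiable.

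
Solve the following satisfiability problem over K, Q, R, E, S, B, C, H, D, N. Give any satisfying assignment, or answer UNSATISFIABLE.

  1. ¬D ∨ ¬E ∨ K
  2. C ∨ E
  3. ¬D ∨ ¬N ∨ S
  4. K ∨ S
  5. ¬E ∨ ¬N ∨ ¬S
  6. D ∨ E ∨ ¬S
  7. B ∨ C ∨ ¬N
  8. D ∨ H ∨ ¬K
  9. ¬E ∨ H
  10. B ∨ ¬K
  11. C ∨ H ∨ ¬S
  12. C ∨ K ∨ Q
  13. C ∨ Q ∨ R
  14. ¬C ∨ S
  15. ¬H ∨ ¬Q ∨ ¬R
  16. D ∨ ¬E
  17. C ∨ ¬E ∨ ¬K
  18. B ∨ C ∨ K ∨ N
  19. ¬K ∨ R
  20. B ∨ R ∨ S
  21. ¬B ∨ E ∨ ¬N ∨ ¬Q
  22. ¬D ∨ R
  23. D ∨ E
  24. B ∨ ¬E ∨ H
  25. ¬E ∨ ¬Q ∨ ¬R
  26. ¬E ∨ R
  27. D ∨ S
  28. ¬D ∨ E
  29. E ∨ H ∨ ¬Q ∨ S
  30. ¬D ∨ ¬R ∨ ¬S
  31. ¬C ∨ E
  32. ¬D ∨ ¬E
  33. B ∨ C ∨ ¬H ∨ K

Unsatisfiable — no assignment works.

Case E = True:
  (¬E ∨ H) forces H = True.
  (D ∨ ¬E) forces D = True.
  Clause (¬D ∨ ¬E) is falsified — contradiction.
Case E = False:
  (C ∨ E) forces C = True.
  Clause (¬C ∨ E) is falsified — contradiction.
Both cases fail, so the formula is unsatisfiable.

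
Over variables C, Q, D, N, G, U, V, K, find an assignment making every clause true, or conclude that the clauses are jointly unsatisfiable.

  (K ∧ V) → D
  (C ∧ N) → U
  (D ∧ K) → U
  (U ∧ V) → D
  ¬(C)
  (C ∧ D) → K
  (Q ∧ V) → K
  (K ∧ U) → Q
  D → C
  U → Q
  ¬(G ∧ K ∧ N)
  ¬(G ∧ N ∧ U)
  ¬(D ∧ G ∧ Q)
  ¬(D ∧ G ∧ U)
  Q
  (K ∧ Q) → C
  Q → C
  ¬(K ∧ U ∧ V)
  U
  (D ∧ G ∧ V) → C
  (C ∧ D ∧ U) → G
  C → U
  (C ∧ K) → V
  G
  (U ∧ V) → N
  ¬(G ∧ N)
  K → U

Unsatisfiable

Case C = True:
  Clause (¬C) is falsified — contradiction.
Case C = False:
  (G) forces G = True.
  (C ∨ ¬Q) forces Q = False.
  Clause (Q) is falsified — contradiction.
Both cases fail, so the formula is unsatisfiable.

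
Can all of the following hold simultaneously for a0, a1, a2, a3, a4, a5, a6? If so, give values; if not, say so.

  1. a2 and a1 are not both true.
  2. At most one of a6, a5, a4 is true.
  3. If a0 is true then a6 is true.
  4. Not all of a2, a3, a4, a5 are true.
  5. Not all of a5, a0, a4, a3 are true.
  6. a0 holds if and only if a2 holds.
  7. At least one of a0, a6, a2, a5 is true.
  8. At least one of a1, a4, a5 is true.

a0 = False; a1 = True; a2 = False; a3 = False; a4 = False; a5 = False; a6 = True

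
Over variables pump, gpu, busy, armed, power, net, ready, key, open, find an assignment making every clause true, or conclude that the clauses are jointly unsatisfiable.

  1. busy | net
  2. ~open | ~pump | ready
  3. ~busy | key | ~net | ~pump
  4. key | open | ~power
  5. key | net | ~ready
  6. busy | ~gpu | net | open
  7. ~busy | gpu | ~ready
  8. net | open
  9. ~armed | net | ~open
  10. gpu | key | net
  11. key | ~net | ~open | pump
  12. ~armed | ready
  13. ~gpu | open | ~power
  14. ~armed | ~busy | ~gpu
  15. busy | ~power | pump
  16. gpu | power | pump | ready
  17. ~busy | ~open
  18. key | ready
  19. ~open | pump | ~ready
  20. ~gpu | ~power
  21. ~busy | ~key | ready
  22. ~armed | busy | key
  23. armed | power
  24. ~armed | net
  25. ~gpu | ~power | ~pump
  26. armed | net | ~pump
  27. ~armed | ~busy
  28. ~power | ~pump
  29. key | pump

pump=F, gpu=T, busy=F, armed=T, power=F, net=T, ready=T, key=T, open=F

Set pump = False.
  then (key | pump) forces key = True.
Set gpu = True.
  then (~gpu | ~power) forces power = False.
  then (armed | power) forces armed = True.
  then (~armed | net) forces net = True.
  then (~armed | ~busy) forces busy = False.
  then (~armed | ready) forces ready = True.
  then (~open | pump | ~ready) forces open = False.
All clauses satisfied.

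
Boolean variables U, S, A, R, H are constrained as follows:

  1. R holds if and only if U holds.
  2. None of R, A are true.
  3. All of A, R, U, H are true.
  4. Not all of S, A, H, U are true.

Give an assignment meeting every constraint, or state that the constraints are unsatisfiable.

UNSATISFIABLE

Case A = True:
  Constraint (2) is violated (A=T) — contradiction.
Case A = False:
  Constraint (3) is violated (A=F) — contradiction.
Both cases fail — unsatisfiable.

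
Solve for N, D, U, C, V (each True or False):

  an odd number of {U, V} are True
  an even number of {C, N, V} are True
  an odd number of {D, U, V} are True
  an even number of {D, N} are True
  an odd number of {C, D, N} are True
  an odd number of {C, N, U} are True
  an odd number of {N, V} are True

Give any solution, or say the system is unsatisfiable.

N = False, D = False, U = False, C = True, V = True

{U, V}: 1 true → odd ✓
{C, N, V}: 2 true → even ✓
{D, U, V}: 1 true → odd ✓
{D, N}: 0 true → even ✓
{C, D, N}: 1 true → odd ✓
{C, N, U}: 1 true → odd ✓
{N, V}: 1 true → odd ✓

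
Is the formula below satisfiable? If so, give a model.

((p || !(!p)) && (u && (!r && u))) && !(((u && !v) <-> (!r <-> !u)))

u = True; v = False; r = False; p = True

  (p || !(!p)) && (u && (!r && u)) = True
    p || !(!p) = True
      !(!p) = True
        !p = False
    u && (!r && u) = True
      !r && u = True
        !r = True
  !(((u && !v) <-> (!r <-> !u))) = True
    (u && !v) <-> (!r <-> !u) = False
      u && !v = True
        !v = True
      !r <-> !u = False
        !r = True
        !u = False
Both conjuncts True, so the formula holds.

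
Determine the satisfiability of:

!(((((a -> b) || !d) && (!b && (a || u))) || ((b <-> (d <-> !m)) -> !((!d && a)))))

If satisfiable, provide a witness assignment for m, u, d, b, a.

m: True, u: True, d: False, b: True, a: True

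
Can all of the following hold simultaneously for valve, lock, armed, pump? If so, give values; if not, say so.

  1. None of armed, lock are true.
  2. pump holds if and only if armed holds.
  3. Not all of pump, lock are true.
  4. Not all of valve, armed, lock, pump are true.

valve=T; lock=F; armed=F; pump=F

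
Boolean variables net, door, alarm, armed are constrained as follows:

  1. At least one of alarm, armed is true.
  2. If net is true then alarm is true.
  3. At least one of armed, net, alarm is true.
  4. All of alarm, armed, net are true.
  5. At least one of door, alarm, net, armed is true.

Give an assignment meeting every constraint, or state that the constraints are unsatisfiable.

net: True; door: False; alarm: True; armed: True

  (1) {alarm, armed}: 2 true — at least one ✓
  (2) net=T ⇒ alarm: T ✓
  (3) {armed, net, alarm}: 3 true — at least one ✓
  (4) {alarm, armed, net}: all 3 true ✓
  (5) {door, alarm, net, armed}: 3 true — at least one ✓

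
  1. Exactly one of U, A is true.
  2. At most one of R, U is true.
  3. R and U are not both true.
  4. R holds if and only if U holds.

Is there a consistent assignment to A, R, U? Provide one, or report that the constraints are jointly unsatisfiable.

A = True, R = False, U = False

  (1) {U, A}: 1 true — exactly one ✓
  (2) {R, U}: 0 true — at most one ✓
  (3) R=F, U=F — not both ✓
  (4) R=F, U=F — same ✓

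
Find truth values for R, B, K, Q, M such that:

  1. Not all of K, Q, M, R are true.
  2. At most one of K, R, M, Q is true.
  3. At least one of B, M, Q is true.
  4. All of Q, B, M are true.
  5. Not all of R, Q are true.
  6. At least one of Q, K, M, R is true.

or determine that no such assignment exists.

Case Q = True:
  (2) with Q=T forces K = False.
  (2) with Q=T forces R = False.
  (2) with Q=T forces M = False.
  Constraint (4) is violated (M=F) — contradiction.
Case Q = False:
  Constraint (4) is violated (Q=F) — contradiction.
Both cases fail — unsatisfiable.

Unsatisfiable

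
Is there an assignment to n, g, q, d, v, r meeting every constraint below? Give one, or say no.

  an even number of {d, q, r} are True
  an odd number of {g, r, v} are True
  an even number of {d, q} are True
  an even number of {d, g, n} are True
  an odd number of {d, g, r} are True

n = True; g = False; q = True; d = True; v = True; r = False

{d, q, r}: 2 true → even ✓
{g, r, v}: 1 true → odd ✓
{d, q}: 2 true → even ✓
{d, g, n}: 2 true → even ✓
{d, g, r}: 1 true → odd ✓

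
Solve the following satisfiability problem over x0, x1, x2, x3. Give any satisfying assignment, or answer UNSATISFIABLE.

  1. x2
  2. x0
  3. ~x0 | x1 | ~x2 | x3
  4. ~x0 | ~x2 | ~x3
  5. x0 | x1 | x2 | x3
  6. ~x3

x0 = True, x1 = True, x2 = True, x3 = False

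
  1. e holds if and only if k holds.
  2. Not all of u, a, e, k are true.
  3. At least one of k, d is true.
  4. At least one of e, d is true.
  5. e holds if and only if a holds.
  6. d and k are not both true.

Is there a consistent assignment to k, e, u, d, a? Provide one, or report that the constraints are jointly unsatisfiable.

k = True; e = True; u = False; d = False; a = True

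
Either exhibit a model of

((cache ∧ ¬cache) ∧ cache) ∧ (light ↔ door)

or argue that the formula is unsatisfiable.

UNSATISFIABLE

Case cache = True: the conjunct ¬cache is False.
Case cache = False: the conjunct cache is False.
Both cases fail — unsatisfiable.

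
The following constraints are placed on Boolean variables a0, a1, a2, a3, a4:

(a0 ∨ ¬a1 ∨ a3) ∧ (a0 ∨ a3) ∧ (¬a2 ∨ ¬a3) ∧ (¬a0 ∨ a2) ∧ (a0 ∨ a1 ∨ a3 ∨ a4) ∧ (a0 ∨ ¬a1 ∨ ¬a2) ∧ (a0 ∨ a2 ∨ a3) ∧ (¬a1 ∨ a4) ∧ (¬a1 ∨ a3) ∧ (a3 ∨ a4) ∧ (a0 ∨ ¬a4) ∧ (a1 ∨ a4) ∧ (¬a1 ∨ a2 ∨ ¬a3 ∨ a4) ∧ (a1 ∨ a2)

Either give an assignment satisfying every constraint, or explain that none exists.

a0: True, a1: False, a2: True, a3: False, a4: True

Try a0 = False:
  (a0 ∨ a3) forces a3 = True.
  (¬a2 ∨ ¬a3) forces a2 = False.
  (a0 ∨ ¬a4) forces a4 = False.
  (¬a1 ∨ a4) forces a1 = False.
  clause (a1 ∨ a4) is falsified — backtrack.
So a0 = True.
  then (¬a0 ∨ a2) forces a2 = True.
  then (¬a2 ∨ ¬a3) forces a3 = False.
  then (¬a1 ∨ a3) forces a1 = False.
  then (a3 ∨ a4) forces a4 = True.
All clauses satisfied.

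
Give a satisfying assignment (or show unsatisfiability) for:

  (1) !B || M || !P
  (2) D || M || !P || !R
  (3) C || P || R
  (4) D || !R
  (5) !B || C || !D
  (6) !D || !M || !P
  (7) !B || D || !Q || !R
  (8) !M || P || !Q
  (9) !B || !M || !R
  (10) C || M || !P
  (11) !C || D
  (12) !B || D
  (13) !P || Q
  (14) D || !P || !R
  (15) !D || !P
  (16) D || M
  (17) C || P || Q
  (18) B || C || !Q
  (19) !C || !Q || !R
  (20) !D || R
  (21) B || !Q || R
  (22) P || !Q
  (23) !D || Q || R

Set R = True.
  then (D || !R) forces D = True.
  then (!D || !P) forces P = False.
  then (P || !Q) forces Q = False.
  then (C || P || Q) forces C = True.
Set B = True.
  then (!B || !M || !R) forces M = False.
All clauses satisfied.

R = True; C = True; B = True; Q = False; M = False; D = True; P = False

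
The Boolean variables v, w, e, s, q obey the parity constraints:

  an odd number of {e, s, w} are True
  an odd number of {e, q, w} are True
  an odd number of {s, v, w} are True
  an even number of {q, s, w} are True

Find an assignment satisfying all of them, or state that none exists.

v = False, w = False, e = False, s = True, q = True

{e, s, w}: 1 true → odd ✓
{e, q, w}: 1 true → odd ✓
{s, v, w}: 1 true → odd ✓
{q, s, w}: 2 true → even ✓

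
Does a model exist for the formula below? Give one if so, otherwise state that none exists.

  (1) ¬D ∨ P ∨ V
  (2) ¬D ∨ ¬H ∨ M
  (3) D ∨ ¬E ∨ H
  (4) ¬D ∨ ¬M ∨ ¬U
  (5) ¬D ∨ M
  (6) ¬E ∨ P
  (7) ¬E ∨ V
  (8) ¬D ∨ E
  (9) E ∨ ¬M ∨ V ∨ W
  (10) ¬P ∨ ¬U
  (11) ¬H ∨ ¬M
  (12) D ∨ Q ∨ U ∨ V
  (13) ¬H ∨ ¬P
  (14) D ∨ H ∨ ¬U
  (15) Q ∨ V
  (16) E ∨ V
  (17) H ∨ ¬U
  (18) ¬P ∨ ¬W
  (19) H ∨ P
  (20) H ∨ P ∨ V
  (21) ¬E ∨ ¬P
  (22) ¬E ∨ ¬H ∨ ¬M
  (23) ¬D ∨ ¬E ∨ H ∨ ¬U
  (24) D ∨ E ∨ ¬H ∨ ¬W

Set P = True.
  then (¬P ∨ ¬U) forces U = False.
  then (¬H ∨ ¬P) forces H = False.
  then (¬P ∨ ¬W) forces W = False.
  then (¬E ∨ ¬P) forces E = False.
  then (¬D ∨ E) forces D = False.
  then (E ∨ V) forces V = True.
Set M = False.
Set Q = True.
All clauses satisfied.

P: True, E: False, U: False, H: False, M: False, Q: True, W: False, V: True, D: False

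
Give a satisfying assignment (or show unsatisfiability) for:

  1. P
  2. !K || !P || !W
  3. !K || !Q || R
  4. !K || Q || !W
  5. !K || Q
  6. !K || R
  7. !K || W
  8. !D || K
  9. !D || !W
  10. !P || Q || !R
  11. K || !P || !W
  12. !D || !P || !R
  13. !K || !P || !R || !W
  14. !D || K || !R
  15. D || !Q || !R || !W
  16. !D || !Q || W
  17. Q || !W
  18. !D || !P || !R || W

Unit clause (P) forces P = True.
Set R = False.
  then (!K || R) forces K = False.
  then (!D || K) forces D = False.
  then (K || !P || !W) forces W = False.
Set Q = True.
All clauses satisfied.

R = False; P = True; Q = True; K = False; D = False; W = False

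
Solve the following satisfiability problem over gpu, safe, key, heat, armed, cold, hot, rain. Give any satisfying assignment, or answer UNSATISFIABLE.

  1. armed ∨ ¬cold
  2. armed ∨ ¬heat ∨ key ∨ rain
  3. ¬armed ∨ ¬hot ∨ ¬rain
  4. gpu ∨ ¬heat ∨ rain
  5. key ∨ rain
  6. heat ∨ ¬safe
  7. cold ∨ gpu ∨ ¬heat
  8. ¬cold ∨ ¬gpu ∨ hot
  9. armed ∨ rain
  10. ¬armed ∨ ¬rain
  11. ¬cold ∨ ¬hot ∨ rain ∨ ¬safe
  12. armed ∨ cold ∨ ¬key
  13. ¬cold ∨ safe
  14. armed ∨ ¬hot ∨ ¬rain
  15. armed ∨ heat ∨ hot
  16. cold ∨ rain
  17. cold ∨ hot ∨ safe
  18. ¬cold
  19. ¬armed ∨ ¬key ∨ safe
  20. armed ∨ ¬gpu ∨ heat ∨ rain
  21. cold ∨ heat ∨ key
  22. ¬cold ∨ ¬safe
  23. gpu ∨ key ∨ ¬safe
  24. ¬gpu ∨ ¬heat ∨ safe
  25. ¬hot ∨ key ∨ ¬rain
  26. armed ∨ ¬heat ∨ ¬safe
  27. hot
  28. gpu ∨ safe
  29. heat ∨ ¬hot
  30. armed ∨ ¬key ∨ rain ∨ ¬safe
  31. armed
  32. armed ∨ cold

Case cold = True:
  Clause (¬cold) is falsified — contradiction.
Case cold = False:
  (cold ∨ rain) forces rain = True.
  (¬armed ∨ ¬rain) forces armed = False.
  Clause (armed) is falsified — contradiction.
Both cases fail, so the formula is unsatisfiable.

Unsatisfiable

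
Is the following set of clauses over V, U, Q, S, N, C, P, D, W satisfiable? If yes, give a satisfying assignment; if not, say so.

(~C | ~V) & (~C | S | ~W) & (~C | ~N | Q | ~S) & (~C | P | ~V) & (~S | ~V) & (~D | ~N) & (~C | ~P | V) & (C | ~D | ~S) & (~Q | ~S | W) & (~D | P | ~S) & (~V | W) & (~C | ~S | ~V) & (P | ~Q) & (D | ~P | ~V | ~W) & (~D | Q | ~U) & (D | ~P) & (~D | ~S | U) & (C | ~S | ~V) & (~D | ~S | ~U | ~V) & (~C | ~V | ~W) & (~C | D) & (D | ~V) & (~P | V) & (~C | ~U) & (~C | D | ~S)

V = False; U = False; Q = False; S = False; N = True; C = False; P = False; D = False; W = False

Set V = False.
  then (~P | V) forces P = False.
  then (P | ~Q) forces Q = False.
Set U = False.
Set S = False.
Set N = True.
  then (~D | ~N) forces D = False.
  then (~C | D) forces C = False.
Set W = False.
All clauses satisfied.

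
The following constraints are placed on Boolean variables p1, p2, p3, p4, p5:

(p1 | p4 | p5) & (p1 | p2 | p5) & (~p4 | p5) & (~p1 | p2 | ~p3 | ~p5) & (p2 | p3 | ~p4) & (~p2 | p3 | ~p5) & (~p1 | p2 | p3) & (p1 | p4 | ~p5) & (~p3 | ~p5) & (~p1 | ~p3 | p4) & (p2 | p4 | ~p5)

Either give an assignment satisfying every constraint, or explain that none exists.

p1=T; p2=T; p3=F; p4=F; p5=F

Set p1 = True.
Try p2 = False:
  (~p1 | p2 | p3) forces p3 = True.
  (~p1 | p2 | ~p3 | ~p5) forces p5 = False.
  (~p4 | p5) forces p4 = False.
  clause (~p1 | ~p3 | p4) is falsified — backtrack.
So p2 = True.
Set p3 = False.
  then (~p2 | p3 | ~p5) forces p5 = False.
  then (~p4 | p5) forces p4 = False.
All clauses satisfied.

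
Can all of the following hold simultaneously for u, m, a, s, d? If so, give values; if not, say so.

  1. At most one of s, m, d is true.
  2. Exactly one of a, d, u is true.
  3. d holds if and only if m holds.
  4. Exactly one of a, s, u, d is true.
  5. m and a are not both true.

u=F; m=F; a=T; s=F; d=F

  (1) {s, m, d}: 0 true — at most one ✓
  (2) {a, d, u}: 1 true — exactly one ✓
  (3) d=F, m=F — same ✓
  (4) {a, s, u, d}: 1 true — exactly one ✓
  (5) m=F, a=T — not both ✓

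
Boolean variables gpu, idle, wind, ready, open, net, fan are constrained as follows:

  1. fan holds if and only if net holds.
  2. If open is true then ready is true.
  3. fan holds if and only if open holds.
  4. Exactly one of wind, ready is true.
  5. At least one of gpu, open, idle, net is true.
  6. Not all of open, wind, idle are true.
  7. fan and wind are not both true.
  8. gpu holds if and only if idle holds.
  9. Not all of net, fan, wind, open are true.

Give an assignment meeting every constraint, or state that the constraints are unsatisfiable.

gpu: True; idle: True; wind: True; ready: False; open: False; net: False; fan: False

  (1) fan=F, net=F — same ✓
  (2) open=F ⇒ ready: vacuous ✓
  (3) fan=F, open=F — same ✓
  (4) {wind, ready}: 1 true — exactly one ✓
  (5) {gpu, open, idle, net}: 2 true — at least one ✓
  (6) {open, wind, idle}: 2/3 true — not all ✓
  (7) fan=F, wind=T — not both ✓
  (8) gpu=T, idle=T — same ✓
  (9) {net, fan, wind, open}: 1/4 true — not all ✓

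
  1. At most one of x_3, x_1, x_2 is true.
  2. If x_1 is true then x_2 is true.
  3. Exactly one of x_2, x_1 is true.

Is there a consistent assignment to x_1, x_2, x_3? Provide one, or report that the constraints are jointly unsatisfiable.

x_1 = False, x_2 = True, x_3 = False

  (1) {x_3, x_1, x_2}: 1 true — at most one ✓
  (2) x_1=F ⇒ x_2: vacuous ✓
  (3) {x_2, x_1}: 1 true — exactly one ✓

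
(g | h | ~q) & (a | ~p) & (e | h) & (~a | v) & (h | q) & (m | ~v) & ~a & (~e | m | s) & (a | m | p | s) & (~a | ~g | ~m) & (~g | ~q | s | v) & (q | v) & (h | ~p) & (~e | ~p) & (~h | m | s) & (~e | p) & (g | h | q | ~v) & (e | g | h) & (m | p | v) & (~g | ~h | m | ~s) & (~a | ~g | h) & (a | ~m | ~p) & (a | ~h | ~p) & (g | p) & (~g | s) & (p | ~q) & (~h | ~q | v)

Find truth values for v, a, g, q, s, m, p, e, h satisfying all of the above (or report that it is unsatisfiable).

Unit clause (~a) forces a = False.
In (a | ~p) only ~p is left, so p = False.
In (~e | p) only ~e is left, so e = False.
In (g | p) only g is left, so g = True.
In (~g | s) only s is left, so s = True.
In (p | ~q) only ~q is left, so q = False.
In (e | h) only h is left, so h = True.
In (q | v) only v is left, so v = True.
In (~g | ~h | m | ~s) only m is left, so m = True.
All clauses satisfied.

v = True; a = False; g = True; q = False; s = True; m = True; p = False; e = False; h = True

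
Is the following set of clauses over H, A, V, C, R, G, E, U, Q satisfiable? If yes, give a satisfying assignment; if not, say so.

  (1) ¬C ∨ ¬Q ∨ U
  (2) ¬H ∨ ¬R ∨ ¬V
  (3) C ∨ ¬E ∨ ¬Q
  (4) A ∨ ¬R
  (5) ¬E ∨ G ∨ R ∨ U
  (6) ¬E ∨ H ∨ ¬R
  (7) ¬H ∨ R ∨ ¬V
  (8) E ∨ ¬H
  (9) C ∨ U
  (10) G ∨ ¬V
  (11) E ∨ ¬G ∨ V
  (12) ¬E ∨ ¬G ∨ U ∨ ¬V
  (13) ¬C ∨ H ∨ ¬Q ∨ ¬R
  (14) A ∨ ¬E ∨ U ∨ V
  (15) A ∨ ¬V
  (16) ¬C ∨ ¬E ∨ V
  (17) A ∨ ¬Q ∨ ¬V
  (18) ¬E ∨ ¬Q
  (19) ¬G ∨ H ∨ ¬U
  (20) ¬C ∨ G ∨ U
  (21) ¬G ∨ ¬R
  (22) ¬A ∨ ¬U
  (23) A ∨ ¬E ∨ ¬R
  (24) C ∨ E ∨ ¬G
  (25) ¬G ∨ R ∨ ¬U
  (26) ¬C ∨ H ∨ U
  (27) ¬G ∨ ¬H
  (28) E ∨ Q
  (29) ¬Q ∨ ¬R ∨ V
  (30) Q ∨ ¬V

H = True, A = False, V = False, C = False, R = False, G = False, E = True, U = True, Q = False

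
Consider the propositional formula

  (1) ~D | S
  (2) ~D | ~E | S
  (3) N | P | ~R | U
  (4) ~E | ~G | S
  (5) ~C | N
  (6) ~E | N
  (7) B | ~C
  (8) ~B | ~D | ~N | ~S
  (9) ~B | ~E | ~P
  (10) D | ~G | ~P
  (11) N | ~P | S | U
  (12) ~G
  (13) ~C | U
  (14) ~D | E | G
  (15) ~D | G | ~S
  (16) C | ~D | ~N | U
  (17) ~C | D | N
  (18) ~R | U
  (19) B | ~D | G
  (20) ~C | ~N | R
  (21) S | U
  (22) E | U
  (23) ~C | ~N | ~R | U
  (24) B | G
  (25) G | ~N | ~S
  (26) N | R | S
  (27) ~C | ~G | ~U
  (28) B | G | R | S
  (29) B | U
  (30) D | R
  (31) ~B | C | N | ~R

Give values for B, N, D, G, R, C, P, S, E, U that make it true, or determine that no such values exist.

Unit clause (~G) forces G = False.
In (B | G) only B is left, so B = True.
Set N = True.
  then (G | ~N | ~S) forces S = False.
  then (~D | S) forces D = False.
  then (S | U) forces U = True.
  then (D | R) forces R = True.
Set C = True.
Set P = True.
  then (~B | ~E | ~P) forces E = False.
All clauses satisfied.

B = True, N = True, D = False, G = False, R = True, C = True, P = True, S = False, E = False, U = True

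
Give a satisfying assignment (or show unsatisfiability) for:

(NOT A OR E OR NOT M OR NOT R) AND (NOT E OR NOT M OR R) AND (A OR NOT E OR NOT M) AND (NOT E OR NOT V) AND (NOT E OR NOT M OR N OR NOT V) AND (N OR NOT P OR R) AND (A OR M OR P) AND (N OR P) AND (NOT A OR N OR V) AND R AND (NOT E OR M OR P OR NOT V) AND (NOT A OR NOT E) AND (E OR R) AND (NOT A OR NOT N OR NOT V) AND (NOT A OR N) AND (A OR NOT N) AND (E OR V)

P = True, R = True, A = False, E = False, N = False, V = True, M = True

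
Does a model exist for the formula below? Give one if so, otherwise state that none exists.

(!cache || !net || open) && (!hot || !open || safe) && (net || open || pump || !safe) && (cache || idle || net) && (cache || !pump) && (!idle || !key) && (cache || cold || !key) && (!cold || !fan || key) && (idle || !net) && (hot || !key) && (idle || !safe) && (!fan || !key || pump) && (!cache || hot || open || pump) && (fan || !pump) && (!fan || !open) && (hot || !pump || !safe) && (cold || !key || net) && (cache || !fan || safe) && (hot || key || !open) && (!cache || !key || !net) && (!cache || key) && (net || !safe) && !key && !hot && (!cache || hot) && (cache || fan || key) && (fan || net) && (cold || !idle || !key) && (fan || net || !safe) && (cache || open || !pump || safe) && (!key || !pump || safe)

pump: False, hot: False, cache: False, net: True, safe: True, idle: True, open: False, fan: True, key: False, cold: False

Unit clause (!key) forces key = False.
Unit clause (!hot) forces hot = False.
In (!cache || hot) only !cache is left, so cache = False.
In (cache || fan || key) only fan is left, so fan = True.
In (cache || !pump) only !pump is left, so pump = False.
In (!cold || !fan || key) only !cold is left, so cold = False.
In (!fan || !open) only !open is left, so open = False.
In (cache || !fan || safe) only safe is left, so safe = True.
In (net || !safe) only net is left, so net = True.
In (idle || !net) only idle is left, so idle = True.
All clauses satisfied.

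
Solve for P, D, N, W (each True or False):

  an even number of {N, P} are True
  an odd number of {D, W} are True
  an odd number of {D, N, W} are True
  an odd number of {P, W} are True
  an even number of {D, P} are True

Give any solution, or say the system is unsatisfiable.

P = False; D = False; N = False; W = True

{N, P}: 0 true → even ✓
{D, W}: 1 true → odd ✓
{D, N, W}: 1 true → odd ✓
{P, W}: 1 true → odd ✓
{D, P}: 0 true → even ✓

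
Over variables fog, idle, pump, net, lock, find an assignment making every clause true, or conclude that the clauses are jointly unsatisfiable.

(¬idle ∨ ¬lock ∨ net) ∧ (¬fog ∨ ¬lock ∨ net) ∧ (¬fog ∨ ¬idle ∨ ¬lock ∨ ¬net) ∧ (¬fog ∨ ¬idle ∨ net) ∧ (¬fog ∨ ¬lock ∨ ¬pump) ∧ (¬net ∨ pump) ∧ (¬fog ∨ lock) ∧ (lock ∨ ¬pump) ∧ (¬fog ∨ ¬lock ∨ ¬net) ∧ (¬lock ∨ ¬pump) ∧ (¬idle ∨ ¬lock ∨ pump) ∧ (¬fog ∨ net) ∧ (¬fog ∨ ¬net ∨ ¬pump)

fog: False, idle: True, pump: False, net: False, lock: False

Set fog = False.
Set idle = True.
Set pump = False.
  then (¬net ∨ pump) forces net = False.
  then (¬idle ∨ ¬lock ∨ pump) forces lock = False.
All clauses satisfied.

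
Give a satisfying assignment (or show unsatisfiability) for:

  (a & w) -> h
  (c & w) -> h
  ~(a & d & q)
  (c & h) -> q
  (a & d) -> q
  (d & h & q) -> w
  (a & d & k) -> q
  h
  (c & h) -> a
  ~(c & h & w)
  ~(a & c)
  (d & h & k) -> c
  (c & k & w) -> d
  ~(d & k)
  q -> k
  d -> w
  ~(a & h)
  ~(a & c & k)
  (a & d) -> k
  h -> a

Unsatisfiable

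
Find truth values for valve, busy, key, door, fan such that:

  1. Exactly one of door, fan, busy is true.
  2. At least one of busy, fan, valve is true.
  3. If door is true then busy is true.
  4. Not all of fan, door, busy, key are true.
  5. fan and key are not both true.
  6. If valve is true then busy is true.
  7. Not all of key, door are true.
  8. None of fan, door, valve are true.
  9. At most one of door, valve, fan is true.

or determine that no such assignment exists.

valve = False; busy = True; key = True; door = False; fan = False

  (1) {door, fan, busy}: 1 true — exactly one ✓
  (2) {busy, fan, valve}: 1 true — at least one ✓
  (3) door=F ⇒ busy: vacuous ✓
  (4) {fan, door, busy, key}: 2/4 true — not all ✓
  (5) fan=F, key=T — not both ✓
  (6) valve=F ⇒ busy: vacuous ✓
  (7) {key, door}: 1/2 true — not all ✓
  (8) {fan, door, valve}: 0 true — none ✓
  (9) {door, valve, fan}: 0 true — at most one ✓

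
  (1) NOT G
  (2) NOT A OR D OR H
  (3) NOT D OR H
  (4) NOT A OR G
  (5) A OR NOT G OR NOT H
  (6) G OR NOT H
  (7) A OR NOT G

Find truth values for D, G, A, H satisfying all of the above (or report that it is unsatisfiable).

Unit clause (NOT G) forces G = False.
In (NOT A OR G) only NOT A is left, so A = False.
In (G OR NOT H) only NOT H is left, so H = False.
In (NOT D OR H) only NOT D is left, so D = False.
Check each clause:
  (NOT G): NOT G holds.
  (NOT A OR D OR H): NOT A holds.
  (NOT D OR H): NOT D holds.
  (NOT A OR G): NOT A holds.
  (A OR NOT G OR NOT H): NOT G holds.
  (G OR NOT H): NOT H holds.
  (A OR NOT G): NOT G holds.
All clauses satisfied.

D: False, G: False, A: False, H: False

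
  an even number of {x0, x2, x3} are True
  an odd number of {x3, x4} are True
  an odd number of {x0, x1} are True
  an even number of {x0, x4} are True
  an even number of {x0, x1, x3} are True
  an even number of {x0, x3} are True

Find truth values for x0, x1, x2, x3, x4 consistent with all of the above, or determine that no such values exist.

Adding constraints 2, 4, 6 mod 2: every variable appears an even number of times on the left, so the left side is 0.
But the right sides sum to 1 (mod 2). 0 ≠ 1 — the system is inconsistent.

No satisfying assignment exists.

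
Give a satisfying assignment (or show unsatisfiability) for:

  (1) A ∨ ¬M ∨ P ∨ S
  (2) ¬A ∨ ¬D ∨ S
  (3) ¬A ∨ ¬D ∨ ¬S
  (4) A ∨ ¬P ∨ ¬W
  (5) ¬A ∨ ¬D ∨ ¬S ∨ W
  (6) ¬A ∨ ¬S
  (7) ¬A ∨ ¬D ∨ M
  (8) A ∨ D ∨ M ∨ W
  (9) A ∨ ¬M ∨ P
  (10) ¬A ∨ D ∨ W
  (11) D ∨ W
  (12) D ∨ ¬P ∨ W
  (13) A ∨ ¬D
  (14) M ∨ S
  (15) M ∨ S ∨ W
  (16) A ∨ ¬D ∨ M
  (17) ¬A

P = False, W = True, A = False, S = True, D = False, M = False

Unit clause (¬A) forces A = False.
In (A ∨ ¬D) only ¬D is left, so D = False.
In (D ∨ W) only W is left, so W = True.
In (A ∨ ¬P ∨ ¬W) only ¬P is left, so P = False.
In (A ∨ ¬M ∨ P) only ¬M is left, so M = False.
In (M ∨ S) only S is left, so S = True.
All clauses satisfied.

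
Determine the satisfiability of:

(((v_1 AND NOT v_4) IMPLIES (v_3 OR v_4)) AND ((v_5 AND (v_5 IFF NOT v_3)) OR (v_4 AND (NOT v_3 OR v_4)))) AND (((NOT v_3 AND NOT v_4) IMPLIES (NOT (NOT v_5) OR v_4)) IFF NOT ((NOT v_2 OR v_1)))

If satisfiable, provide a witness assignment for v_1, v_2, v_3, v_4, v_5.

v_1 = False, v_2 = True, v_3 = True, v_4 = True, v_5 = False

  ((v_1 AND NOT v_4) IMPLIES (v_3 OR v_4)) AND ((v_5 AND (v_5 IFF NOT v_3)) OR (v_4 AND (NOT v_3 OR v_4))) = True
    (v_1 AND NOT v_4) IMPLIES (v_3 OR v_4) = True
      v_1 AND NOT v_4 = False
        NOT v_4 = False
      v_3 OR v_4 = True
    (v_5 AND (v_5 IFF NOT v_3)) OR (v_4 AND (NOT v_3 OR v_4)) = True
      v_5 AND (v_5 IFF NOT v_3) = False
        v_5 IFF NOT v_3 = True
          NOT v_3 = False
      v_4 AND (NOT v_3 OR v_4) = True
        NOT v_3 OR v_4 = True
          NOT v_3 = False
  ((NOT v_3 AND NOT v_4) IMPLIES (NOT (NOT v_5) OR v_4)) IFF NOT ((NOT v_2 OR v_1)) = True
    (NOT v_3 AND NOT v_4) IMPLIES (NOT (NOT v_5) OR v_4) = True
      NOT v_3 AND NOT v_4 = False
        NOT v_3 = False
        NOT v_4 = False
      NOT (NOT v_5) OR v_4 = True
        NOT (NOT v_5) = False
          NOT v_5 = True
    NOT ((NOT v_2 OR v_1)) = True
      NOT v_2 OR v_1 = False
        NOT v_2 = False
Both conjuncts True, so the formula holds.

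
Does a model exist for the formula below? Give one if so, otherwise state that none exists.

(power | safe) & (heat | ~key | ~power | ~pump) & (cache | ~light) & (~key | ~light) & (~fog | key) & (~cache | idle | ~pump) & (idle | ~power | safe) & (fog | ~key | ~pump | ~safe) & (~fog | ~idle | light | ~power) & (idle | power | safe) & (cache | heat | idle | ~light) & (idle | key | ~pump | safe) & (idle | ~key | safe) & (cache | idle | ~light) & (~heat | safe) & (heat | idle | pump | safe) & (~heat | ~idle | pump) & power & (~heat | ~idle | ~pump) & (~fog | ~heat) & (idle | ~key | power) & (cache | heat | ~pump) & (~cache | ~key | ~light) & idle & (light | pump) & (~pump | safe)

power = True, safe = True, key = False, fog = False, idle = True, cache = True, heat = False, light = True, pump = False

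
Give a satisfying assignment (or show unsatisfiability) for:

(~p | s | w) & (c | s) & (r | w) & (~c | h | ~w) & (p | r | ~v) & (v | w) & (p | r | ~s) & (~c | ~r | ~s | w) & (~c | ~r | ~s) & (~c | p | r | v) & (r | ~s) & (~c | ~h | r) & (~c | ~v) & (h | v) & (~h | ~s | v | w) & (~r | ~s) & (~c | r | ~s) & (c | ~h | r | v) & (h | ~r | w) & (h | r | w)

h: True; v: False; w: True; r: True; s: False; p: True; c: True

Try h = False:
  (h | v) forces v = True.
  (~c | ~v) forces c = False.
  (c | s) forces s = True.
  (r | ~s) forces r = True.
  clause (~r | ~s) is falsified — backtrack.
So h = True.
Set v = False.
  then (v | w) forces w = True.
Try r = False:
  (r | ~s) forces s = False.
  (c | s) forces c = True.
  clause (~c | ~h | r) is falsified — backtrack.
So r = True.
  then (~r | ~s) forces s = False.
  then (c | s) forces c = True.
Set p = True.
All clauses satisfied.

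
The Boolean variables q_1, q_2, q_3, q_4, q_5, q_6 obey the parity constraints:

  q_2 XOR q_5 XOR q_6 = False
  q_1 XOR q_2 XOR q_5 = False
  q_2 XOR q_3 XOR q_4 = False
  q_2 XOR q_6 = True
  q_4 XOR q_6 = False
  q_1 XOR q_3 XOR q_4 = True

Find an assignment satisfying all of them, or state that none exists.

q_1=F, q_2=T, q_3=T, q_4=F, q_5=T, q_6=F

q_2 XOR q_5 XOR q_6 = T XOR T XOR F = False ✓
q_1 XOR q_2 XOR q_5 = F XOR T XOR T = False ✓
q_2 XOR q_3 XOR q_4 = T XOR T XOR F = False ✓
q_2 XOR q_6 = T XOR F = True ✓
q_4 XOR q_6 = F XOR F = False ✓
q_1 XOR q_3 XOR q_4 = F XOR T XOR F = True ✓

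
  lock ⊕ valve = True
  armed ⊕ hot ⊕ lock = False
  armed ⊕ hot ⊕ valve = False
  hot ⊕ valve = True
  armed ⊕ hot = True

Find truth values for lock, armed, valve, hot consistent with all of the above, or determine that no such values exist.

The formula is unsatisfiable.

Adding constraints 1, 2, 3 mod 2: every variable appears an even number of times on the left, so the left side is 0.
But the right sides sum to 1 (mod 2). 0 ≠ 1 — the system is inconsistent.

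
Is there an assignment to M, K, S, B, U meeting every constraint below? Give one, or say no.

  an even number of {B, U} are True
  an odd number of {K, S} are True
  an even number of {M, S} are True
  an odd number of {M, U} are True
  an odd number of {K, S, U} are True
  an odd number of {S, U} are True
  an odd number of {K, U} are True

Adding constraints 2, 3, 4, 7 mod 2: every variable appears an even number of times on the left, so the left side is 0.
But the right sides sum to 1 (mod 2). 0 ≠ 1 — the system is inconsistent.

Unsatisfiable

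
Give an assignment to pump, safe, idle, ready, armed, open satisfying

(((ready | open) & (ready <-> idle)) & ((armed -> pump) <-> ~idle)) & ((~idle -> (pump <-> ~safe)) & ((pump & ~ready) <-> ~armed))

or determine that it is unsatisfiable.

pump=F, safe=T, idle=T, ready=T, armed=T, open=T

  ((ready | open) & (ready <-> idle)) & ((armed -> pump) <-> ~idle) = True
    (ready | open) & (ready <-> idle) = True
      ready | open = True
      ready <-> idle = True
    (armed -> pump) <-> ~idle = True
      armed -> pump = False
      ~idle = False
  (~idle -> (pump <-> ~safe)) & ((pump & ~ready) <-> ~armed) = True
    ~idle -> (pump <-> ~safe) = True
      ~idle = False
      pump <-> ~safe = True
        ~safe = False
    (pump & ~ready) <-> ~armed = True
      pump & ~ready = False
        ~ready = False
      ~armed = False
Both conjuncts True, so the formula holds.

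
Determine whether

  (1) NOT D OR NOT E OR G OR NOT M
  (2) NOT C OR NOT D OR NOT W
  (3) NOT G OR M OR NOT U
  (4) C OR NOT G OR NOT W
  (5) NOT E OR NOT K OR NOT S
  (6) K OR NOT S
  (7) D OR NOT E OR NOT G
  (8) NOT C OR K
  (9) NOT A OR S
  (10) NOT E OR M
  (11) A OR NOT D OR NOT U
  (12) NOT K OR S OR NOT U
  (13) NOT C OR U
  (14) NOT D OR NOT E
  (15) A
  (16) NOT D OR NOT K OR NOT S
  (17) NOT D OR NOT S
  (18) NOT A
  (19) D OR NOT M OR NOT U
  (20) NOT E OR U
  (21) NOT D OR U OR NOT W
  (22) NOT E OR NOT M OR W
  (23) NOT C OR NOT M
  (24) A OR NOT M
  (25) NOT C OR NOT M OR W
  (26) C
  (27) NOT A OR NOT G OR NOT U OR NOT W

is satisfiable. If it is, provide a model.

Case A = True:
  Clause (NOT A) is falsified — contradiction.
Case A = False:
  Clause (A) is falsified — contradiction.
Both cases fail, so the formula is unsatisfiable.

Unsatisfiable — no assignment works.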